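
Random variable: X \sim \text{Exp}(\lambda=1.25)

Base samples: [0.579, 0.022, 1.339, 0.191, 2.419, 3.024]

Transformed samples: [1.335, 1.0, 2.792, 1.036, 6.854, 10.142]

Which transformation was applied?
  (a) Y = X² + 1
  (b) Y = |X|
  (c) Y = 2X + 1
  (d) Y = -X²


Checking option (a) Y = X² + 1:
  X = 0.579 -> Y = 1.335 ✓
  X = 0.022 -> Y = 1.0 ✓
  X = 1.339 -> Y = 2.792 ✓
All samples match this transformation.

(a) X² + 1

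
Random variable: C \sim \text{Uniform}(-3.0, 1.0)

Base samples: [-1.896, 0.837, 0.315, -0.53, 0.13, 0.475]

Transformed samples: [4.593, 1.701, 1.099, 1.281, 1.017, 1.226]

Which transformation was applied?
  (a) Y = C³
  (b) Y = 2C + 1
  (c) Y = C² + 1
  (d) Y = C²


Checking option (c) Y = C² + 1:
  C = -1.896 -> Y = 4.593 ✓
  C = 0.837 -> Y = 1.701 ✓
  C = 0.315 -> Y = 1.099 ✓
All samples match this transformation.

(c) C² + 1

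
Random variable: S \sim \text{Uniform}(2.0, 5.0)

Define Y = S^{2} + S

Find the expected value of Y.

E[Y] = 1*E[S²] + 1*E[S]
E[S] = 3.5
E[S²] = Var(S) + (E[S])² = 0.75 + 12.25 = 13
E[Y] = 1*13 + 1*3.5 = 16.5

16.5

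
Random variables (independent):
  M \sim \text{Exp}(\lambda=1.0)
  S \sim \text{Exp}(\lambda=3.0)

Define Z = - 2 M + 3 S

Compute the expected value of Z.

E[Z] = -2*E[M] + 3*E[S]
E[M] = 1
E[S] = 0.33333333
E[Z] = -2*1 + 3*0.33333333 = -1

-1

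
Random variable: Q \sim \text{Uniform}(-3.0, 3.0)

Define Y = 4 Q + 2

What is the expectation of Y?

For Y = 4Q + 2:
E[Y] = 4 * E[Q] + 2
E[Q] = (-3 + 3)/2 = 0
E[Y] = 4 * 0 + 2 = 2

2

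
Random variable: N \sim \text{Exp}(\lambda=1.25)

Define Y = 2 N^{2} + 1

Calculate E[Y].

E[Y] = 2*E[N²] + 1
E[N] = 0.8
E[N²] = Var(N) + (E[N])² = 0.64 + 0.64 = 1.28
E[Y] = 2*1.28 + 1 = 3.56

3.56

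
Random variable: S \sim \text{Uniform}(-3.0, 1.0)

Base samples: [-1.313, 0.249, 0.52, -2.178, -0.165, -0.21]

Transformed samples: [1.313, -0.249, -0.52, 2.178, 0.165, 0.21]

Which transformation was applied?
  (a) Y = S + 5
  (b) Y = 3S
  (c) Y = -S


Checking option (c) Y = -S:
  S = -1.313 -> Y = 1.313 ✓
  S = 0.249 -> Y = -0.249 ✓
  S = 0.52 -> Y = -0.52 ✓
All samples match this transformation.

(c) -S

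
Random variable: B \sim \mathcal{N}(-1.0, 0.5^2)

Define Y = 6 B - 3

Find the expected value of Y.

For Y = 6B - 3:
E[Y] = 6 * E[B] - 3
E[B] = -1.0 = -1
E[Y] = 6 * (-1) - 3 = -9

-9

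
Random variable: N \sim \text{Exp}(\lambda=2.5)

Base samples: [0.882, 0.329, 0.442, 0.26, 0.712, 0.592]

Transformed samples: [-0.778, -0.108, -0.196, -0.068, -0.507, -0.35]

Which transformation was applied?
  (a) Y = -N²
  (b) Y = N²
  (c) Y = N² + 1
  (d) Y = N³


Checking option (a) Y = -N²:
  N = 0.882 -> Y = -0.778 ✓
  N = 0.329 -> Y = -0.108 ✓
  N = 0.442 -> Y = -0.196 ✓
All samples match this transformation.

(a) -N²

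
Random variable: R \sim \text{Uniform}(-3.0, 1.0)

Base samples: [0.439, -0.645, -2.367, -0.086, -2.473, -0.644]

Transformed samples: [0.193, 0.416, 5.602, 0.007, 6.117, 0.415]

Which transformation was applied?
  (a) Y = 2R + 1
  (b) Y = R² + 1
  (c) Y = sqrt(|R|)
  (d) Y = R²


Checking option (d) Y = R²:
  R = 0.439 -> Y = 0.193 ✓
  R = -0.645 -> Y = 0.416 ✓
  R = -2.367 -> Y = 5.602 ✓
All samples match this transformation.

(d) R²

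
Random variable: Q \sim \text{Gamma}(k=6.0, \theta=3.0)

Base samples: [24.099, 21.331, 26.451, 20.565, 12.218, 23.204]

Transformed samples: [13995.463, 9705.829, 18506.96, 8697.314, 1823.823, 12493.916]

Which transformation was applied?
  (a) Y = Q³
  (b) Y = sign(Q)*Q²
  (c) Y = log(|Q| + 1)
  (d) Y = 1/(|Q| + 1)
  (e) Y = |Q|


Checking option (a) Y = Q³:
  Q = 24.099 -> Y = 13995.463 ✓
  Q = 21.331 -> Y = 9705.829 ✓
  Q = 26.451 -> Y = 18506.96 ✓
All samples match this transformation.

(a) Q³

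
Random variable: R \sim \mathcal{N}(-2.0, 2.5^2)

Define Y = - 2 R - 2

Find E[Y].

For Y = -2R - 2:
E[Y] = -2 * E[R] - 2
E[R] = -2.0 = -2
E[Y] = -2 * (-2) - 2 = 2

2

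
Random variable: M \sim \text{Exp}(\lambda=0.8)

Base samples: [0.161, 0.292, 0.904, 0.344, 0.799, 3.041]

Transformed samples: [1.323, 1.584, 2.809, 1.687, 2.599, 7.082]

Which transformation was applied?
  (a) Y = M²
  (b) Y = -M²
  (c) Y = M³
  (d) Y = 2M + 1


Checking option (d) Y = 2M + 1:
  M = 0.161 -> Y = 1.323 ✓
  M = 0.292 -> Y = 1.584 ✓
  M = 0.904 -> Y = 2.809 ✓
All samples match this transformation.

(d) 2M + 1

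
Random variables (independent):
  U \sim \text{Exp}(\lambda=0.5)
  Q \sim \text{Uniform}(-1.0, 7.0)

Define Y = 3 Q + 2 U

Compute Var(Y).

For independent RVs: Var(aX + bY) = a²Var(X) + b²Var(Y)
Var(U) = 4
Var(Q) = 5.3333333
Var(Y) = 2²*4 + 3²*5.3333333
= 4*4 + 9*5.3333333 = 64

64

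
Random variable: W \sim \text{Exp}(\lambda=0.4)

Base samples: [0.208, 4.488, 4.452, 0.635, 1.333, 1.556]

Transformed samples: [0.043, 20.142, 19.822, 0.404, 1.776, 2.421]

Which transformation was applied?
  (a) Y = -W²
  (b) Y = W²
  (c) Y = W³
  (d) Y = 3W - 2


Checking option (b) Y = W²:
  W = 0.208 -> Y = 0.043 ✓
  W = 4.488 -> Y = 20.142 ✓
  W = 4.452 -> Y = 19.822 ✓
All samples match this transformation.

(b) W²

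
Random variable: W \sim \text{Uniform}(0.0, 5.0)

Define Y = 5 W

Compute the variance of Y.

For Y = aW + b: Var(Y) = a² * Var(W)
Var(W) = (5 - 0)^2/12 = 2.0833333
Var(Y) = 5² * 2.0833333 = 25 * 2.0833333 = 52.083333

52.083333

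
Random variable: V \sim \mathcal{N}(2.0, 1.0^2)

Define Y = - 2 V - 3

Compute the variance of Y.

For Y = aV + b: Var(Y) = a² * Var(V)
Var(V) = 1.0^2 = 1
Var(Y) = (-2)² * 1 = 4 * 1 = 4

4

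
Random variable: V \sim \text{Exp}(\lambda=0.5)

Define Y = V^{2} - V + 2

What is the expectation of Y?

E[Y] = 1*E[V²] - 1*E[V] + 2
E[V] = 2
E[V²] = Var(V) + (E[V])² = 4 + 4 = 8
E[Y] = 1*8 - 1*2 + 2 = 8

8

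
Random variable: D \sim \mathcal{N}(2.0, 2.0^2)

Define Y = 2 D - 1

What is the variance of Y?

For Y = aD + b: Var(Y) = a² * Var(D)
Var(D) = 2.0^2 = 4
Var(Y) = 2² * 4 = 4 * 4 = 16

16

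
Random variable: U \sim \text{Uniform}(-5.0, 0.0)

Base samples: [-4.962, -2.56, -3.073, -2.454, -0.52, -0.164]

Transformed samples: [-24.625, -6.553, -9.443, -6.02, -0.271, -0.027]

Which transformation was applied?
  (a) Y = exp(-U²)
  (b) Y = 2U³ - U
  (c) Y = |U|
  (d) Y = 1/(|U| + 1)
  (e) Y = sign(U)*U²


Checking option (e) Y = sign(U)*U²:
  U = -4.962 -> Y = -24.625 ✓
  U = -2.56 -> Y = -6.553 ✓
  U = -3.073 -> Y = -9.443 ✓
All samples match this transformation.

(e) sign(U)*U²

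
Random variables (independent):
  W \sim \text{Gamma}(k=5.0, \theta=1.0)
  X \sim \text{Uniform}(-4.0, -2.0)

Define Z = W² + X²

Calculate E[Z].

E[Z] = E[W²] + E[X²]
E[W²] = Var(W) + E[W]² = 5 + 25 = 30
E[X²] = Var(X) + E[X]² = 0.33333333 + 9 = 9.3333333
E[Z] = 30 + 9.3333333 = 39.333333

39.333333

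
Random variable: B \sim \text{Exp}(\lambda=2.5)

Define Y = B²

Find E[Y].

Using E[X²] = Var(X) + (E[X])²:
E[B] = 0.4
Var(B) = 1/2.5^2 = 0.16
E[B²] = 0.16 + 0.4² = 0.16 + 0.16 = 0.32

0.32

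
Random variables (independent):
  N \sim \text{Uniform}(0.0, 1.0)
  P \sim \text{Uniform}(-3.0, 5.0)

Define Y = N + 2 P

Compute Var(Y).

For independent RVs: Var(aX + bY) = a²Var(X) + b²Var(Y)
Var(N) = 0.083333333
Var(P) = 5.3333333
Var(Y) = 1²*0.083333333 + 2²*5.3333333
= 1*0.083333333 + 4*5.3333333 = 21.416667

21.416667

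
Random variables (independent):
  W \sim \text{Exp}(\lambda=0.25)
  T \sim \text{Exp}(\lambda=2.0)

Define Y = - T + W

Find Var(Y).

For independent RVs: Var(aX + bY) = a²Var(X) + b²Var(Y)
Var(W) = 16
Var(T) = 0.25
Var(Y) = 1²*16 + (-1)²*0.25
= 1*16 + 1*0.25 = 16.25

16.25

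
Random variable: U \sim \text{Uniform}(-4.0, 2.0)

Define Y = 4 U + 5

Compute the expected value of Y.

For Y = 4U + 5:
E[Y] = 4 * E[U] + 5
E[U] = (-4 + 2)/2 = -1
E[Y] = 4 * (-1) + 5 = 1

1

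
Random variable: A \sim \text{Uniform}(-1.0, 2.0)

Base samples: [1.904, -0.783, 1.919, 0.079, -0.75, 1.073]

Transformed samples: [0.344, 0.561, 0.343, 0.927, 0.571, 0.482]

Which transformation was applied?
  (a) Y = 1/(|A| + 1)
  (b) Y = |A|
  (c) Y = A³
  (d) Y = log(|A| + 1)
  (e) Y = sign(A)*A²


Checking option (a) Y = 1/(|A| + 1):
  A = 1.904 -> Y = 0.344 ✓
  A = -0.783 -> Y = 0.561 ✓
  A = 1.919 -> Y = 0.343 ✓
All samples match this transformation.

(a) 1/(|A| + 1)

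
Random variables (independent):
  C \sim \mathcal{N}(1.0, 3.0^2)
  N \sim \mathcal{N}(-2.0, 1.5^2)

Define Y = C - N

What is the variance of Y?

For independent RVs: Var(aX + bY) = a²Var(X) + b²Var(Y)
Var(C) = 9
Var(N) = 2.25
Var(Y) = 1²*9 + (-1)²*2.25
= 1*9 + 1*2.25 = 11.25

11.25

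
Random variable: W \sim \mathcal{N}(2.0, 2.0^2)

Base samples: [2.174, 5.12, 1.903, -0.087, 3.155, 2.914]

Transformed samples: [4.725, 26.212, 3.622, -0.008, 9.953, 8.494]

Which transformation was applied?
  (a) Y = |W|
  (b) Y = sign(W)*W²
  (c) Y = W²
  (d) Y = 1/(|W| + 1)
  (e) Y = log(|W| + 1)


Checking option (b) Y = sign(W)*W²:
  W = 2.174 -> Y = 4.725 ✓
  W = 5.12 -> Y = 26.212 ✓
  W = 1.903 -> Y = 3.622 ✓
All samples match this transformation.

(b) sign(W)*W²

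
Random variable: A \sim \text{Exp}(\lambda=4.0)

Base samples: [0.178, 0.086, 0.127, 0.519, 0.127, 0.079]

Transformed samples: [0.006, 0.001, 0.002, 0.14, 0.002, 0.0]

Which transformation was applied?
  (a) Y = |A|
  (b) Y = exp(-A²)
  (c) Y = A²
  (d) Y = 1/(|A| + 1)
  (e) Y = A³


Checking option (e) Y = A³:
  A = 0.178 -> Y = 0.006 ✓
  A = 0.086 -> Y = 0.001 ✓
  A = 0.127 -> Y = 0.002 ✓
All samples match this transformation.

(e) A³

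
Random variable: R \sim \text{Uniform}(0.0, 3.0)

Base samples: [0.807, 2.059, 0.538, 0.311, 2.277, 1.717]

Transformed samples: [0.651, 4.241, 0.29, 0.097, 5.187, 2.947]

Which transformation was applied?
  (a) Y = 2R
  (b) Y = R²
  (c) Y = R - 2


Checking option (b) Y = R²:
  R = 0.807 -> Y = 0.651 ✓
  R = 2.059 -> Y = 4.241 ✓
  R = 0.538 -> Y = 0.29 ✓
All samples match this transformation.

(b) R²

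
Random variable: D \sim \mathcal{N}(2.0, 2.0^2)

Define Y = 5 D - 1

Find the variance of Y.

For Y = aD + b: Var(Y) = a² * Var(D)
Var(D) = 2.0^2 = 4
Var(Y) = 5² * 4 = 25 * 4 = 100

100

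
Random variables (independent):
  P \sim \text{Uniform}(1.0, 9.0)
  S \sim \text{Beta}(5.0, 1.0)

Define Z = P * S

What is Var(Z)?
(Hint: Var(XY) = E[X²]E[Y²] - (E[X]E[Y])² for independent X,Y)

Var(XY) = E[X²]E[Y²] - (E[X]E[Y])²
E[P] = 5, Var(P) = 5.3333333
E[S] = 0.83333333, Var(S) = 0.01984127
E[P²] = 5.3333333 + 5² = 30.333333
E[S²] = 0.01984127 + 0.83333333² = 0.71428571
Var(Z) = 30.333333*0.71428571 - (5*0.83333333)²
= 21.666667 - 17.361111 = 4.3055556

4.3055556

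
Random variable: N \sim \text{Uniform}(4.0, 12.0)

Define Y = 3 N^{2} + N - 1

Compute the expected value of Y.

E[Y] = 3*E[N²] + 1*E[N] - 1
E[N] = 8
E[N²] = Var(N) + (E[N])² = 5.3333333 + 64 = 69.333333
E[Y] = 3*69.333333 + 1*8 - 1 = 215

215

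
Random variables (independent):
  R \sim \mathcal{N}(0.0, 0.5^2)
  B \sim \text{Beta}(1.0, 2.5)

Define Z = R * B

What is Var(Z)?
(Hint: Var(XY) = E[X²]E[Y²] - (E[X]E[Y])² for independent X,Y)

Var(XY) = E[X²]E[Y²] - (E[X]E[Y])²
E[R] = 0, Var(R) = 0.25
E[B] = 0.28571429, Var(B) = 0.045351474
E[R²] = 0.25 + 0² = 0.25
E[B²] = 0.045351474 + 0.28571429² = 0.12698413
Var(Z) = 0.25*0.12698413 - (0*0.28571429)²
= 0.031746032 - 0 = 0.031746032

0.031746032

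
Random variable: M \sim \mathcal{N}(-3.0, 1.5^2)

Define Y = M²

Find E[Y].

Using E[X²] = Var(X) + (E[X])²:
E[M] = -3
Var(M) = 1.5^2 = 2.25
E[M²] = 2.25 + (-3)² = 2.25 + 9 = 11.25

11.25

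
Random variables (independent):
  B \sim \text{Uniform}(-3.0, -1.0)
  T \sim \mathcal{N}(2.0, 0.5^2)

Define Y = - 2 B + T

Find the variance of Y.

For independent RVs: Var(aX + bY) = a²Var(X) + b²Var(Y)
Var(B) = 0.33333333
Var(T) = 0.25
Var(Y) = (-2)²*0.33333333 + 1²*0.25
= 4*0.33333333 + 1*0.25 = 1.5833333

1.5833333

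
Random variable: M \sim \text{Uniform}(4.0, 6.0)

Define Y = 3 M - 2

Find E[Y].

For Y = 3M - 2:
E[Y] = 3 * E[M] - 2
E[M] = (4 + 6)/2 = 5
E[Y] = 3 * 5 - 2 = 13

13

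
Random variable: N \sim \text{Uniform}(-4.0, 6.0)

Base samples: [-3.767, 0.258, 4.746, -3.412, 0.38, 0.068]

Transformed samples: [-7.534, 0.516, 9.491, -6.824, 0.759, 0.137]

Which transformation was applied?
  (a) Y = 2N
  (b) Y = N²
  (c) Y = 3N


Checking option (a) Y = 2N:
  N = -3.767 -> Y = -7.534 ✓
  N = 0.258 -> Y = 0.516 ✓
  N = 4.746 -> Y = 9.491 ✓
All samples match this transformation.

(a) 2N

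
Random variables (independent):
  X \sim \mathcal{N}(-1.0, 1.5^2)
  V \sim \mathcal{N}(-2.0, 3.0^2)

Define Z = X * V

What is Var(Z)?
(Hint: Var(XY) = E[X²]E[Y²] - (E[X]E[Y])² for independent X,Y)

Var(XY) = E[X²]E[Y²] - (E[X]E[Y])²
E[X] = -1, Var(X) = 2.25
E[V] = -2, Var(V) = 9
E[X²] = 2.25 + (-1)² = 3.25
E[V²] = 9 + (-2)² = 13
Var(Z) = 3.25*13 - (-1*(-2))²
= 42.25 - 4 = 38.25

38.25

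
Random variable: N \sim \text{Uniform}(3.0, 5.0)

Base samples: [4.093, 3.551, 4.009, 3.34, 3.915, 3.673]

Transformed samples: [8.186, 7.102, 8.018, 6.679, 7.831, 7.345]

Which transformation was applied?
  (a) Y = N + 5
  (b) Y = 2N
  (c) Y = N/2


Checking option (b) Y = 2N:
  N = 4.093 -> Y = 8.186 ✓
  N = 3.551 -> Y = 7.102 ✓
  N = 4.009 -> Y = 8.018 ✓
All samples match this transformation.

(b) 2N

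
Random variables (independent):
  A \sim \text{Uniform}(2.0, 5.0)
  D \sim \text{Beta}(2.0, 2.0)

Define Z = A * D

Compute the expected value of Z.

For independent RVs: E[XY] = E[X]*E[Y]
E[A] = 3.5
E[D] = 0.5
E[Z] = 3.5 * 0.5 = 1.75

1.75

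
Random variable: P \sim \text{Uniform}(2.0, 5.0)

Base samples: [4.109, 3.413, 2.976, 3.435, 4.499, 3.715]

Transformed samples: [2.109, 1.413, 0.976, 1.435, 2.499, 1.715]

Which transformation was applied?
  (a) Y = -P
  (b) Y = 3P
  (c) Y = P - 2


Checking option (c) Y = P - 2:
  P = 4.109 -> Y = 2.109 ✓
  P = 3.413 -> Y = 1.413 ✓
  P = 2.976 -> Y = 0.976 ✓
All samples match this transformation.

(c) P - 2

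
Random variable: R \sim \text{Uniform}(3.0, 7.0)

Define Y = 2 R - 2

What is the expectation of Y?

For Y = 2R - 2:
E[Y] = 2 * E[R] - 2
E[R] = (3 + 7)/2 = 5
E[Y] = 2 * 5 - 2 = 8

8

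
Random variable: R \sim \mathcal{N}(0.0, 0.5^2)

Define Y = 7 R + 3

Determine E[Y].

For Y = 7R + 3:
E[Y] = 7 * E[R] + 3
E[R] = 0.0 = 0
E[Y] = 7 * 0 + 3 = 3

3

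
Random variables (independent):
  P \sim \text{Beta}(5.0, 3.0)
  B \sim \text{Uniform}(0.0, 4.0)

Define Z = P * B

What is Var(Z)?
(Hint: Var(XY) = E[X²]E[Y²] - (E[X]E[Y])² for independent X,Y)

Var(XY) = E[X²]E[Y²] - (E[X]E[Y])²
E[P] = 0.625, Var(P) = 0.026041667
E[B] = 2, Var(B) = 1.3333333
E[P²] = 0.026041667 + 0.625² = 0.41666667
E[B²] = 1.3333333 + 2² = 5.3333333
Var(Z) = 0.41666667*5.3333333 - (0.625*2)²
= 2.2222222 - 1.5625 = 0.65972222

0.65972222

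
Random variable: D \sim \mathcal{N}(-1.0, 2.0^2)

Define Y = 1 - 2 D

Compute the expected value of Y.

For Y = -2D + 1:
E[Y] = -2 * E[D] + 1
E[D] = -1.0 = -1
E[Y] = -2 * (-1) + 1 = 3

3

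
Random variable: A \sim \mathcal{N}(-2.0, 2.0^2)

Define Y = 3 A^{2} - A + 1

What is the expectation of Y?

E[Y] = 3*E[A²] - 1*E[A] + 1
E[A] = -2
E[A²] = Var(A) + (E[A])² = 4 + 4 = 8
E[Y] = 3*8 - 1*(-2) + 1 = 27

27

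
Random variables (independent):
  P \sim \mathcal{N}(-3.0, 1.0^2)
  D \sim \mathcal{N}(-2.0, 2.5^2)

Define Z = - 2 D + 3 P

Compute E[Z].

E[Z] = 3*E[P] - 2*E[D]
E[P] = -3
E[D] = -2
E[Z] = 3*(-3) - 2*(-2) = -5

-5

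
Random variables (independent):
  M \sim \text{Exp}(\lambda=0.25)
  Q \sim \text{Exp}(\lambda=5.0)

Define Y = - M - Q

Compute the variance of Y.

For independent RVs: Var(aX + bY) = a²Var(X) + b²Var(Y)
Var(M) = 16
Var(Q) = 0.04
Var(Y) = (-1)²*16 + (-1)²*0.04
= 1*16 + 1*0.04 = 16.04

16.04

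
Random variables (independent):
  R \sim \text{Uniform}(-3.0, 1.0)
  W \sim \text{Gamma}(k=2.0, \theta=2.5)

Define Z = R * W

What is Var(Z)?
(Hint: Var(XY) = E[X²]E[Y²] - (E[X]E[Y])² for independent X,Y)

Var(XY) = E[X²]E[Y²] - (E[X]E[Y])²
E[R] = -1, Var(R) = 1.3333333
E[W] = 5, Var(W) = 12.5
E[R²] = 1.3333333 + (-1)² = 2.3333333
E[W²] = 12.5 + 5² = 37.5
Var(Z) = 2.3333333*37.5 - (-1*5)²
= 87.5 - 25 = 62.5

62.5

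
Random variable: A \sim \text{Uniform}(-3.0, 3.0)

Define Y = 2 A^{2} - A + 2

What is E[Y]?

E[Y] = 2*E[A²] - 1*E[A] + 2
E[A] = 0
E[A²] = Var(A) + (E[A])² = 3 + 0 = 3
E[Y] = 2*3 - 1*0 + 2 = 8

8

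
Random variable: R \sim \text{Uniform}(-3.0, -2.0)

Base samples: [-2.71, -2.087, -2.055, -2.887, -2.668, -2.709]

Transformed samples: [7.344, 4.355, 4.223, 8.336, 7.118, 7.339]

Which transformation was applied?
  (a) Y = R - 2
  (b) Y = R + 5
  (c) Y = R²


Checking option (c) Y = R²:
  R = -2.71 -> Y = 7.344 ✓
  R = -2.087 -> Y = 4.355 ✓
  R = -2.055 -> Y = 4.223 ✓
All samples match this transformation.

(c) R²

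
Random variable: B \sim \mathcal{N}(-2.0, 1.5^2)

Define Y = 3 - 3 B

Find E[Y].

For Y = -3B + 3:
E[Y] = -3 * E[B] + 3
E[B] = -2.0 = -2
E[Y] = -3 * (-2) + 3 = 9

9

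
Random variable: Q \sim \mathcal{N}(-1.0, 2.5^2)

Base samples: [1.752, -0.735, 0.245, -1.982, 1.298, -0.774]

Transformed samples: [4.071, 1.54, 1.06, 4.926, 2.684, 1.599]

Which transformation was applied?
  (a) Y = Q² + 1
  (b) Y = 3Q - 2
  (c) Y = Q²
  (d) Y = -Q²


Checking option (a) Y = Q² + 1:
  Q = 1.752 -> Y = 4.071 ✓
  Q = -0.735 -> Y = 1.54 ✓
  Q = 0.245 -> Y = 1.06 ✓
All samples match this transformation.

(a) Q² + 1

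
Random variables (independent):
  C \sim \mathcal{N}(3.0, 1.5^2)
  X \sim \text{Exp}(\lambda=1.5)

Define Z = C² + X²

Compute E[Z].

E[Z] = E[C²] + E[X²]
E[C²] = Var(C) + E[C]² = 2.25 + 9 = 11.25
E[X²] = Var(X) + E[X]² = 0.44444444 + 0.44444444 = 0.88888889
E[Z] = 11.25 + 0.88888889 = 12.138889

12.138889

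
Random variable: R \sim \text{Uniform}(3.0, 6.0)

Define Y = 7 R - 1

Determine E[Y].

For Y = 7R - 1:
E[Y] = 7 * E[R] - 1
E[R] = (3 + 6)/2 = 4.5
E[Y] = 7 * 4.5 - 1 = 30.5

30.5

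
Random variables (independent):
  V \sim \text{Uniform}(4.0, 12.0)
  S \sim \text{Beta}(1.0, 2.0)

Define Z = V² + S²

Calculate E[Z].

E[Z] = E[V²] + E[S²]
E[V²] = Var(V) + E[V]² = 5.3333333 + 64 = 69.333333
E[S²] = Var(S) + E[S]² = 0.055555556 + 0.11111111 = 0.16666667
E[Z] = 69.333333 + 0.16666667 = 69.5

69.5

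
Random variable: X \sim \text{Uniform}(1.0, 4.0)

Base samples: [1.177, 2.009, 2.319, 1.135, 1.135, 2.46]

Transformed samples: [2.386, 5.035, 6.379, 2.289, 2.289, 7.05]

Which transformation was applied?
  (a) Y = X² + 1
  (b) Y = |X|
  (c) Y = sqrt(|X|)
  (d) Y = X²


Checking option (a) Y = X² + 1:
  X = 1.177 -> Y = 2.386 ✓
  X = 2.009 -> Y = 5.035 ✓
  X = 2.319 -> Y = 6.379 ✓
All samples match this transformation.

(a) X² + 1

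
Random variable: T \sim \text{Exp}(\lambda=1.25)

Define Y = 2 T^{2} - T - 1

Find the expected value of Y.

E[Y] = 2*E[T²] - 1*E[T] - 1
E[T] = 0.8
E[T²] = Var(T) + (E[T])² = 0.64 + 0.64 = 1.28
E[Y] = 2*1.28 - 1*0.8 - 1 = 0.76

0.76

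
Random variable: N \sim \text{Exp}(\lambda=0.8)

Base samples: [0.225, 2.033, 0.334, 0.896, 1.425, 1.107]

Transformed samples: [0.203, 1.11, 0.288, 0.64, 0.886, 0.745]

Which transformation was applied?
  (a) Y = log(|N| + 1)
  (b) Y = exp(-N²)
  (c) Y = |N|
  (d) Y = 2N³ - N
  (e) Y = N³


Checking option (a) Y = log(|N| + 1):
  N = 0.225 -> Y = 0.203 ✓
  N = 2.033 -> Y = 1.11 ✓
  N = 0.334 -> Y = 0.288 ✓
All samples match this transformation.

(a) log(|N| + 1)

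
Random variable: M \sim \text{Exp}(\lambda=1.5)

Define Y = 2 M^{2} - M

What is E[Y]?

E[Y] = 2*E[M²] - 1*E[M]
E[M] = 0.66666667
E[M²] = Var(M) + (E[M])² = 0.44444444 + 0.44444444 = 0.88888889
E[Y] = 2*0.88888889 - 1*0.66666667 = 1.1111111

1.1111111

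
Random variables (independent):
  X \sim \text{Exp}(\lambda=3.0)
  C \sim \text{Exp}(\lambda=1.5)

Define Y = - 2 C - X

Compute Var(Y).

For independent RVs: Var(aX + bY) = a²Var(X) + b²Var(Y)
Var(X) = 0.11111111
Var(C) = 0.44444444
Var(Y) = (-1)²*0.11111111 + (-2)²*0.44444444
= 1*0.11111111 + 4*0.44444444 = 1.8888889

1.8888889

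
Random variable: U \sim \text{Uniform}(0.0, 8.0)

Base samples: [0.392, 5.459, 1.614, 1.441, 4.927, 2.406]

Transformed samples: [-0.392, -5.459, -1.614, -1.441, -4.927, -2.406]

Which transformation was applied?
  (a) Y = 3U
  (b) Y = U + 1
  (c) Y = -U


Checking option (c) Y = -U:
  U = 0.392 -> Y = -0.392 ✓
  U = 5.459 -> Y = -5.459 ✓
  U = 1.614 -> Y = -1.614 ✓
All samples match this transformation.

(c) -U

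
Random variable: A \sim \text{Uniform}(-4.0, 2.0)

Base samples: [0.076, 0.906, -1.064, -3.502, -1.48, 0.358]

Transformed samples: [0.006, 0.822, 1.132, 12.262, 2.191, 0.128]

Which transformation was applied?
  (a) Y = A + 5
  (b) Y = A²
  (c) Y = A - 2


Checking option (b) Y = A²:
  A = 0.076 -> Y = 0.006 ✓
  A = 0.906 -> Y = 0.822 ✓
  A = -1.064 -> Y = 1.132 ✓
All samples match this transformation.

(b) A²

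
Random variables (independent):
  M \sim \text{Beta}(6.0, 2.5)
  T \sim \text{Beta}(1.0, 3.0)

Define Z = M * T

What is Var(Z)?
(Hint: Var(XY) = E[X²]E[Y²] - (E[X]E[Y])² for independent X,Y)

Var(XY) = E[X²]E[Y²] - (E[X]E[Y])²
E[M] = 0.70588235, Var(M) = 0.021853943
E[T] = 0.25, Var(T) = 0.0375
E[M²] = 0.021853943 + 0.70588235² = 0.52012384
E[T²] = 0.0375 + 0.25² = 0.1
Var(Z) = 0.52012384*0.1 - (0.70588235*0.25)²
= 0.052012384 - 0.031141869 = 0.020870515

0.020870515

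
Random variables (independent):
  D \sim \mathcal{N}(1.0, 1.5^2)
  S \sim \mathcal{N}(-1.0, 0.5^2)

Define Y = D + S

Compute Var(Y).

For independent RVs: Var(aX + bY) = a²Var(X) + b²Var(Y)
Var(D) = 2.25
Var(S) = 0.25
Var(Y) = 1²*2.25 + 1²*0.25
= 1*2.25 + 1*0.25 = 2.5

2.5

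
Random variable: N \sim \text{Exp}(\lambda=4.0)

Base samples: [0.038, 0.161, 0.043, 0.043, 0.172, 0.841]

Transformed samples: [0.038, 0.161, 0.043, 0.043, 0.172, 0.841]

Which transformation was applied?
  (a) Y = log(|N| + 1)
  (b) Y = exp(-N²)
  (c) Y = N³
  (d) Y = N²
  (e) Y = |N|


Checking option (e) Y = |N|:
  N = 0.038 -> Y = 0.038 ✓
  N = 0.161 -> Y = 0.161 ✓
  N = 0.043 -> Y = 0.043 ✓
All samples match this transformation.

(e) |N|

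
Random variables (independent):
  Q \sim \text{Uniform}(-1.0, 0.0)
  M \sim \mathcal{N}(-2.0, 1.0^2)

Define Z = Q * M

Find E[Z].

For independent RVs: E[XY] = E[X]*E[Y]
E[Q] = -0.5
E[M] = -2
E[Z] = -0.5 * (-2) = 1

1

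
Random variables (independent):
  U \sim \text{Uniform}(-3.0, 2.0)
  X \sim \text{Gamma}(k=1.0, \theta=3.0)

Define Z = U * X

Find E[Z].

For independent RVs: E[XY] = E[X]*E[Y]
E[U] = -0.5
E[X] = 3
E[Z] = -0.5 * 3 = -1.5

-1.5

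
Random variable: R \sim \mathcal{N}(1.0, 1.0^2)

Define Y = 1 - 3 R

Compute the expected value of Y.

For Y = -3R + 1:
E[Y] = -3 * E[R] + 1
E[R] = 1.0 = 1
E[Y] = -3 * 1 + 1 = -2

-2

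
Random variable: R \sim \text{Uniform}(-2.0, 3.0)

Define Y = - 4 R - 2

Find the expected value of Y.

For Y = -4R - 2:
E[Y] = -4 * E[R] - 2
E[R] = (-2 + 3)/2 = 0.5
E[Y] = -4 * 0.5 - 2 = -4

-4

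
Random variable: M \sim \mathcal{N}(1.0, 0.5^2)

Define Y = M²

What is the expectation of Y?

E[M²] = Var(M) + (E[M])² = 0.25 + 1 = 1.25

1.25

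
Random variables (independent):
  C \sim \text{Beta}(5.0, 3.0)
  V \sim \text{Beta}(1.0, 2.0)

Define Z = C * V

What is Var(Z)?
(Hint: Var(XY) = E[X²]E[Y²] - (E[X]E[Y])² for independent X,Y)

Var(XY) = E[X²]E[Y²] - (E[X]E[Y])²
E[C] = 0.625, Var(C) = 0.026041667
E[V] = 0.33333333, Var(V) = 0.055555556
E[C²] = 0.026041667 + 0.625² = 0.41666667
E[V²] = 0.055555556 + 0.33333333² = 0.16666667
Var(Z) = 0.41666667*0.16666667 - (0.625*0.33333333)²
= 0.069444444 - 0.043402778 = 0.026041667

0.026041667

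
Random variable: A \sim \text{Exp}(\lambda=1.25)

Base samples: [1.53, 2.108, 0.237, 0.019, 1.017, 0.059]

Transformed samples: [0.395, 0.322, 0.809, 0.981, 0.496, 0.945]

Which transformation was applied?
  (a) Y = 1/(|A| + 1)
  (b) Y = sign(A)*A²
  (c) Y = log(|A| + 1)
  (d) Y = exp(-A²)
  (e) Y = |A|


Checking option (a) Y = 1/(|A| + 1):
  A = 1.53 -> Y = 0.395 ✓
  A = 2.108 -> Y = 0.322 ✓
  A = 0.237 -> Y = 0.809 ✓
All samples match this transformation.

(a) 1/(|A| + 1)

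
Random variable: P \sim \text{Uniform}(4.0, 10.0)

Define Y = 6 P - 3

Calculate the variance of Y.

For Y = aP + b: Var(Y) = a² * Var(P)
Var(P) = (10 - 4)^2/12 = 3
Var(Y) = 6² * 3 = 36 * 3 = 108

108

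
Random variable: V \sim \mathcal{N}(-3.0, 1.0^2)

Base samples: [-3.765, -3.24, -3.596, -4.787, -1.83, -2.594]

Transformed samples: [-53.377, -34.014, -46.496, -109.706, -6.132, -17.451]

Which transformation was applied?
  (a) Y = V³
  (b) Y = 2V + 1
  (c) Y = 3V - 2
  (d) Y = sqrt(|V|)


Checking option (a) Y = V³:
  V = -3.765 -> Y = -53.377 ✓
  V = -3.24 -> Y = -34.014 ✓
  V = -3.596 -> Y = -46.496 ✓
All samples match this transformation.

(a) V³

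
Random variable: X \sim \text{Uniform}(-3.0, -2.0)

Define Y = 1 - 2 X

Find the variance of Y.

For Y = aX + b: Var(Y) = a² * Var(X)
Var(X) = (-2 + 3)^2/12 = 0.083333333
Var(Y) = (-2)² * 0.083333333 = 4 * 0.083333333 = 0.33333333

0.33333333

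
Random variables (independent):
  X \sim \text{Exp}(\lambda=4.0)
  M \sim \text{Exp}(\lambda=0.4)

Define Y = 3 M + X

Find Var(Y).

For independent RVs: Var(aX + bY) = a²Var(X) + b²Var(Y)
Var(X) = 0.0625
Var(M) = 6.25
Var(Y) = 1²*0.0625 + 3²*6.25
= 1*0.0625 + 9*6.25 = 56.3125

56.3125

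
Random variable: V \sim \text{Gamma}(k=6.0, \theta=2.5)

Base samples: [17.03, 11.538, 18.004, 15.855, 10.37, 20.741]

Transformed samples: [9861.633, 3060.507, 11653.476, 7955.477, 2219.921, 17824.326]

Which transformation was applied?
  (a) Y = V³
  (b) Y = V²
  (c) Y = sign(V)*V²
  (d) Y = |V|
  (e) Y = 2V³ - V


Checking option (e) Y = 2V³ - V:
  V = 17.03 -> Y = 9861.633 ✓
  V = 11.538 -> Y = 3060.507 ✓
  V = 18.004 -> Y = 11653.476 ✓
All samples match this transformation.

(e) 2V³ - V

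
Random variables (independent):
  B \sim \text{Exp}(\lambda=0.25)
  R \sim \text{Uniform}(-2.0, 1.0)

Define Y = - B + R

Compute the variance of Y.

For independent RVs: Var(aX + bY) = a²Var(X) + b²Var(Y)
Var(B) = 16
Var(R) = 0.75
Var(Y) = (-1)²*16 + 1²*0.75
= 1*16 + 1*0.75 = 16.75

16.75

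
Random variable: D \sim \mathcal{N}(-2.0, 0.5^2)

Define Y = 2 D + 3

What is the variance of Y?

For Y = aD + b: Var(Y) = a² * Var(D)
Var(D) = 0.5^2 = 0.25
Var(Y) = 2² * 0.25 = 4 * 0.25 = 1

1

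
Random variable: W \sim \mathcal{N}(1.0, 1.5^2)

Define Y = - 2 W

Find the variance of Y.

For Y = aW + b: Var(Y) = a² * Var(W)
Var(W) = 1.5^2 = 2.25
Var(Y) = (-2)² * 2.25 = 4 * 2.25 = 9

9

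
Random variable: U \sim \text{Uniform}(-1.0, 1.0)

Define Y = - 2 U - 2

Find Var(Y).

For Y = aU + b: Var(Y) = a² * Var(U)
Var(U) = (1 + 1)^2/12 = 0.33333333
Var(Y) = (-2)² * 0.33333333 = 4 * 0.33333333 = 1.3333333

1.3333333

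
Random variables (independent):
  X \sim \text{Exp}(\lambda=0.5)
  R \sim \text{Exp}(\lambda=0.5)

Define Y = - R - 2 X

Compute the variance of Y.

For independent RVs: Var(aX + bY) = a²Var(X) + b²Var(Y)
Var(X) = 4
Var(R) = 4
Var(Y) = (-2)²*4 + (-1)²*4
= 4*4 + 1*4 = 20

20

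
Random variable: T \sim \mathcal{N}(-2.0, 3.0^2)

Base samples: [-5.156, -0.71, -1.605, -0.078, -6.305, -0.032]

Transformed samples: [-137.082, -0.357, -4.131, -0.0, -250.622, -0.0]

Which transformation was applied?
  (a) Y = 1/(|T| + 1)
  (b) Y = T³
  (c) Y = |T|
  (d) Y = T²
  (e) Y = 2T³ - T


Checking option (b) Y = T³:
  T = -5.156 -> Y = -137.082 ✓
  T = -0.71 -> Y = -0.357 ✓
  T = -1.605 -> Y = -4.131 ✓
All samples match this transformation.

(b) T³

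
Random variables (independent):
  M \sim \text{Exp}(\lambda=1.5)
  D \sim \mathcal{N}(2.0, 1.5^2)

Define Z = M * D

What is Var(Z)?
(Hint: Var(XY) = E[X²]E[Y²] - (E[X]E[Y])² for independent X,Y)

Var(XY) = E[X²]E[Y²] - (E[X]E[Y])²
E[M] = 0.66666667, Var(M) = 0.44444444
E[D] = 2, Var(D) = 2.25
E[M²] = 0.44444444 + 0.66666667² = 0.88888889
E[D²] = 2.25 + 2² = 6.25
Var(Z) = 0.88888889*6.25 - (0.66666667*2)²
= 5.5555556 - 1.7777778 = 3.7777778

3.7777778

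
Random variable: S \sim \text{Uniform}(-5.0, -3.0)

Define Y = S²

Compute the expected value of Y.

E[S²] = Var(S) + (E[S])² = 0.33333333 + 16 = 16.333333

16.333333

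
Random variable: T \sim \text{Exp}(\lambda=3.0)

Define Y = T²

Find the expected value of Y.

E[T²] = Var(T) + (E[T])² = 0.11111111 + 0.11111111 = 0.22222222

0.22222222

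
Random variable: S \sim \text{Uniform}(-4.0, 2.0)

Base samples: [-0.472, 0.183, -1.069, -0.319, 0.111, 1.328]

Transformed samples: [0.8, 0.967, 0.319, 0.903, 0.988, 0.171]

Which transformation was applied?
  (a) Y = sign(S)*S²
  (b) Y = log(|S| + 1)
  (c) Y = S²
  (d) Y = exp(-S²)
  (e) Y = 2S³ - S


Checking option (d) Y = exp(-S²):
  S = -0.472 -> Y = 0.8 ✓
  S = 0.183 -> Y = 0.967 ✓
  S = -1.069 -> Y = 0.319 ✓
All samples match this transformation.

(d) exp(-S²)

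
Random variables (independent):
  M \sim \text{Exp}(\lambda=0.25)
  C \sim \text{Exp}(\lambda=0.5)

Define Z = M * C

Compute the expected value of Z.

For independent RVs: E[XY] = E[X]*E[Y]
E[M] = 4
E[C] = 2
E[Z] = 4 * 2 = 8

8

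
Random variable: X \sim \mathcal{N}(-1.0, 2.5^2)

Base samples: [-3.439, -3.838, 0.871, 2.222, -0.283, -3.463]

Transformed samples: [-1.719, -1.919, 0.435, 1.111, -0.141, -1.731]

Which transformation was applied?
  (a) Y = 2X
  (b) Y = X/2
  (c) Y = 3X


Checking option (b) Y = X/2:
  X = -3.439 -> Y = -1.719 ✓
  X = -3.838 -> Y = -1.919 ✓
  X = 0.871 -> Y = 0.435 ✓
All samples match this transformation.

(b) X/2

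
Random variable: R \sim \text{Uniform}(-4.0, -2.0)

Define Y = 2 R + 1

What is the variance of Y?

For Y = aR + b: Var(Y) = a² * Var(R)
Var(R) = (-2 + 4)^2/12 = 0.33333333
Var(Y) = 2² * 0.33333333 = 4 * 0.33333333 = 1.3333333

1.3333333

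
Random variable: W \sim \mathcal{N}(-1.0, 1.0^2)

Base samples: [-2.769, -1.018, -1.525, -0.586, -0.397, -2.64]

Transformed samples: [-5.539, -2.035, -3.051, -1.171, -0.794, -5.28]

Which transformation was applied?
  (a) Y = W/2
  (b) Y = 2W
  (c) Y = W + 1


Checking option (b) Y = 2W:
  W = -2.769 -> Y = -5.539 ✓
  W = -1.018 -> Y = -2.035 ✓
  W = -1.525 -> Y = -3.051 ✓
All samples match this transformation.

(b) 2W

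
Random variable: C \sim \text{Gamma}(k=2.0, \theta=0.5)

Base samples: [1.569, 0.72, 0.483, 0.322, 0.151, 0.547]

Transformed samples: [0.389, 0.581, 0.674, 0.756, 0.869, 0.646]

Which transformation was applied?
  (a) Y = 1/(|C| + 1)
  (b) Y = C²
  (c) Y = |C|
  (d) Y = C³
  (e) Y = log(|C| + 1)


Checking option (a) Y = 1/(|C| + 1):
  C = 1.569 -> Y = 0.389 ✓
  C = 0.72 -> Y = 0.581 ✓
  C = 0.483 -> Y = 0.674 ✓
All samples match this transformation.

(a) 1/(|C| + 1)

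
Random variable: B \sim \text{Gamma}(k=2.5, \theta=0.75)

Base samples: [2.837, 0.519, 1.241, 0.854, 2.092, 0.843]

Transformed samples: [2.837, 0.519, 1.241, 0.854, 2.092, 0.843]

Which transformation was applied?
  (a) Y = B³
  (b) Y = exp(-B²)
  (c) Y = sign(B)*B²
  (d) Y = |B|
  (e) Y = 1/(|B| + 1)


Checking option (d) Y = |B|:
  B = 2.837 -> Y = 2.837 ✓
  B = 0.519 -> Y = 0.519 ✓
  B = 1.241 -> Y = 1.241 ✓
All samples match this transformation.

(d) |B|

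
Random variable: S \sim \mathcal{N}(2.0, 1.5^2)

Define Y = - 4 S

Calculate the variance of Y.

For Y = aS + b: Var(Y) = a² * Var(S)
Var(S) = 1.5^2 = 2.25
Var(Y) = (-4)² * 2.25 = 16 * 2.25 = 36

36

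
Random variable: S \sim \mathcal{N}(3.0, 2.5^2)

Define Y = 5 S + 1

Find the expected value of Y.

For Y = 5S + 1:
E[Y] = 5 * E[S] + 1
E[S] = 3.0 = 3
E[Y] = 5 * 3 + 1 = 16

16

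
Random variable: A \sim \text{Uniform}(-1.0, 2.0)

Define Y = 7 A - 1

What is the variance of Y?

For Y = aA + b: Var(Y) = a² * Var(A)
Var(A) = (2 + 1)^2/12 = 0.75
Var(Y) = 7² * 0.75 = 49 * 0.75 = 36.75

36.75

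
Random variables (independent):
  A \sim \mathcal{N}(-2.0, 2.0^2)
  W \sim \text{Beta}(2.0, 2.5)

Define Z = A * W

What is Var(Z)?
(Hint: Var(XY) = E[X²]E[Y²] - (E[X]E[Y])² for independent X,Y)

Var(XY) = E[X²]E[Y²] - (E[X]E[Y])²
E[A] = -2, Var(A) = 4
E[W] = 0.44444444, Var(W) = 0.044893378
E[A²] = 4 + (-2)² = 8
E[W²] = 0.044893378 + 0.44444444² = 0.24242424
Var(Z) = 8*0.24242424 - (-2*0.44444444)²
= 1.9393939 - 0.79012346 = 1.1492705

1.1492705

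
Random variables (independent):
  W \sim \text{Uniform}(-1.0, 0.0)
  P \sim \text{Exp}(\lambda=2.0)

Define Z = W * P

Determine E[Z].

For independent RVs: E[XY] = E[X]*E[Y]
E[W] = -0.5
E[P] = 0.5
E[Z] = -0.5 * 0.5 = -0.25

-0.25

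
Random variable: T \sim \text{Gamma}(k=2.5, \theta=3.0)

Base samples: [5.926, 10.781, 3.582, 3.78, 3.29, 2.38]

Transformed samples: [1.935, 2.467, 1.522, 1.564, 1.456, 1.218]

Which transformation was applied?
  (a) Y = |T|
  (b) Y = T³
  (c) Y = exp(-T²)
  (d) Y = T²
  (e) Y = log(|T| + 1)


Checking option (e) Y = log(|T| + 1):
  T = 5.926 -> Y = 1.935 ✓
  T = 10.781 -> Y = 2.467 ✓
  T = 3.582 -> Y = 1.522 ✓
All samples match this transformation.

(e) log(|T| + 1)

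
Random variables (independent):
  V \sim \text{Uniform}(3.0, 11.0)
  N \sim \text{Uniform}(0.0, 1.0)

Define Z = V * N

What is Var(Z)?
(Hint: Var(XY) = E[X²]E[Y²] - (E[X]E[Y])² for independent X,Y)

Var(XY) = E[X²]E[Y²] - (E[X]E[Y])²
E[V] = 7, Var(V) = 5.3333333
E[N] = 0.5, Var(N) = 0.083333333
E[V²] = 5.3333333 + 7² = 54.333333
E[N²] = 0.083333333 + 0.5² = 0.33333333
Var(Z) = 54.333333*0.33333333 - (7*0.5)²
= 18.111111 - 12.25 = 5.8611111

5.8611111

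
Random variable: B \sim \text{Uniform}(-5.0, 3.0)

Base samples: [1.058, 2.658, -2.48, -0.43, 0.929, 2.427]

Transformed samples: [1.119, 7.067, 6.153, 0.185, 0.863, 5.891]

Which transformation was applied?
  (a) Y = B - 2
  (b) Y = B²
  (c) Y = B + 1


Checking option (b) Y = B²:
  B = 1.058 -> Y = 1.119 ✓
  B = 2.658 -> Y = 7.067 ✓
  B = -2.48 -> Y = 6.153 ✓
All samples match this transformation.

(b) B²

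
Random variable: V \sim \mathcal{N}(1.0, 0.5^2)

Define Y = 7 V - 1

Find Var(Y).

For Y = aV + b: Var(Y) = a² * Var(V)
Var(V) = 0.5^2 = 0.25
Var(Y) = 7² * 0.25 = 49 * 0.25 = 12.25

12.25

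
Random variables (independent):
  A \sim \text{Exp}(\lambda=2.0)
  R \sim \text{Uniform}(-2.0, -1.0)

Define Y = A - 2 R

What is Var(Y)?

For independent RVs: Var(aX + bY) = a²Var(X) + b²Var(Y)
Var(A) = 0.25
Var(R) = 0.083333333
Var(Y) = 1²*0.25 + (-2)²*0.083333333
= 1*0.25 + 4*0.083333333 = 0.58333333

0.58333333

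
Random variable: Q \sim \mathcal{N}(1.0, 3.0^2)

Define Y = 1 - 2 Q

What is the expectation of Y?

For Y = -2Q + 1:
E[Y] = -2 * E[Q] + 1
E[Q] = 1.0 = 1
E[Y] = -2 * 1 + 1 = -1

-1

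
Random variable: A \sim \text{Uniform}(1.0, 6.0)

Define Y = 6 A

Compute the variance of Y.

For Y = aA + b: Var(Y) = a² * Var(A)
Var(A) = (6 - 1)^2/12 = 2.0833333
Var(Y) = 6² * 2.0833333 = 36 * 2.0833333 = 75

75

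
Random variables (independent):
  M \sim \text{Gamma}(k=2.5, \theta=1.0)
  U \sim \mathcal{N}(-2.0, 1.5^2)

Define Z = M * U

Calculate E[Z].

For independent RVs: E[XY] = E[X]*E[Y]
E[M] = 2.5
E[U] = -2
E[Z] = 2.5 * (-2) = -5

-5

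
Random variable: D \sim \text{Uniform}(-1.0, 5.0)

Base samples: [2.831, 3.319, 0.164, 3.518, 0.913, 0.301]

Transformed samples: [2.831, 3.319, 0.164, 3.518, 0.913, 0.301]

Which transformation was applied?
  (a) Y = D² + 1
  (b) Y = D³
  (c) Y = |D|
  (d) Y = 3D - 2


Checking option (c) Y = |D|:
  D = 2.831 -> Y = 2.831 ✓
  D = 3.319 -> Y = 3.319 ✓
  D = 0.164 -> Y = 0.164 ✓
All samples match this transformation.

(c) |D|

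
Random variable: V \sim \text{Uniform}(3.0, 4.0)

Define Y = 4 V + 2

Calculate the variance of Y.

For Y = aV + b: Var(Y) = a² * Var(V)
Var(V) = (4 - 3)^2/12 = 0.083333333
Var(Y) = 4² * 0.083333333 = 16 * 0.083333333 = 1.3333333

1.3333333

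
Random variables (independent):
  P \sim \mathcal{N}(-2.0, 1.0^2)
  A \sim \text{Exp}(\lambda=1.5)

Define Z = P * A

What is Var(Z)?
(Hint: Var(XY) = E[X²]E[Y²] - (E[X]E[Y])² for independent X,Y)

Var(XY) = E[X²]E[Y²] - (E[X]E[Y])²
E[P] = -2, Var(P) = 1
E[A] = 0.66666667, Var(A) = 0.44444444
E[P²] = 1 + (-2)² = 5
E[A²] = 0.44444444 + 0.66666667² = 0.88888889
Var(Z) = 5*0.88888889 - (-2*0.66666667)²
= 4.4444444 - 1.7777778 = 2.6666667

2.6666667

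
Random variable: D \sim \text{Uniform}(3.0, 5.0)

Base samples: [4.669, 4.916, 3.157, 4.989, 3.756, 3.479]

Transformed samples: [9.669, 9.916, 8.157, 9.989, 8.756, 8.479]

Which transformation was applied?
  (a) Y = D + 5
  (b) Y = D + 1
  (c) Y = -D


Checking option (a) Y = D + 5:
  D = 4.669 -> Y = 9.669 ✓
  D = 4.916 -> Y = 9.916 ✓
  D = 3.157 -> Y = 8.157 ✓
All samples match this transformation.

(a) D + 5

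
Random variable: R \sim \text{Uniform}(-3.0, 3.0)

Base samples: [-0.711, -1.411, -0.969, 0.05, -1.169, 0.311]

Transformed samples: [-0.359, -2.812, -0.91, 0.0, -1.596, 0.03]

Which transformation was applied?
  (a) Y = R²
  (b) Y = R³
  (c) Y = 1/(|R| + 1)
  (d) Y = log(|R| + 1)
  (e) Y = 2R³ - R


Checking option (b) Y = R³:
  R = -0.711 -> Y = -0.359 ✓
  R = -1.411 -> Y = -2.812 ✓
  R = -0.969 -> Y = -0.91 ✓
All samples match this transformation.

(b) R³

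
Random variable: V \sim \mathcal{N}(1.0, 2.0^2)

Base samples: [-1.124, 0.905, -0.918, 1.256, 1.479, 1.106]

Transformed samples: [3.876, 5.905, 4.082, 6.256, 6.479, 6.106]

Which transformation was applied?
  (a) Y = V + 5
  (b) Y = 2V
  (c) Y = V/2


Checking option (a) Y = V + 5:
  V = -1.124 -> Y = 3.876 ✓
  V = 0.905 -> Y = 5.905 ✓
  V = -0.918 -> Y = 4.082 ✓
All samples match this transformation.

(a) V + 5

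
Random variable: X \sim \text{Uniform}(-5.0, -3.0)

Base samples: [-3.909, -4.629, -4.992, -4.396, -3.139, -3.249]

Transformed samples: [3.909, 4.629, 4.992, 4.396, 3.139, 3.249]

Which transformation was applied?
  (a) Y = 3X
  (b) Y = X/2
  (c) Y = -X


Checking option (c) Y = -X:
  X = -3.909 -> Y = 3.909 ✓
  X = -4.629 -> Y = 4.629 ✓
  X = -4.992 -> Y = 4.992 ✓
All samples match this transformation.

(c) -X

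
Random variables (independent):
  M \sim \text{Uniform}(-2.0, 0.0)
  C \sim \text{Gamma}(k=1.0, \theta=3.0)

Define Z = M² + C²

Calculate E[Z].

E[Z] = E[M²] + E[C²]
E[M²] = Var(M) + E[M]² = 0.33333333 + 1 = 1.3333333
E[C²] = Var(C) + E[C]² = 9 + 9 = 18
E[Z] = 1.3333333 + 18 = 19.333333

19.333333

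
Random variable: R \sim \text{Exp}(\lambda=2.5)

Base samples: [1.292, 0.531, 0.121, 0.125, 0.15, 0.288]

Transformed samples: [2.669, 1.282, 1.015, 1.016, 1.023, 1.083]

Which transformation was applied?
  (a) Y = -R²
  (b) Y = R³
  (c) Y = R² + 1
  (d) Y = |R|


Checking option (c) Y = R² + 1:
  R = 1.292 -> Y = 2.669 ✓
  R = 0.531 -> Y = 1.282 ✓
  R = 0.121 -> Y = 1.015 ✓
All samples match this transformation.

(c) R² + 1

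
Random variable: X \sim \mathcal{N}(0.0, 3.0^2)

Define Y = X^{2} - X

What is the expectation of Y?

E[Y] = 1*E[X²] - 1*E[X]
E[X] = 0
E[X²] = Var(X) + (E[X])² = 9 + 0 = 9
E[Y] = 1*9 - 1*0 = 9

9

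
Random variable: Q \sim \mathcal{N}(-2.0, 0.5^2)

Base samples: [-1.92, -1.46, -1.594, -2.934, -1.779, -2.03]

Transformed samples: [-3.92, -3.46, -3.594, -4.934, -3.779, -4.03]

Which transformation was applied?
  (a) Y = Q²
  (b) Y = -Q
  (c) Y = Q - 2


Checking option (c) Y = Q - 2:
  Q = -1.92 -> Y = -3.92 ✓
  Q = -1.46 -> Y = -3.46 ✓
  Q = -1.594 -> Y = -3.594 ✓
All samples match this transformation.

(c) Q - 2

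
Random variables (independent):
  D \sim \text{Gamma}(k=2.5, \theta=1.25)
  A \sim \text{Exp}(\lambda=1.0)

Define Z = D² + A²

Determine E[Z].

E[Z] = E[D²] + E[A²]
E[D²] = Var(D) + E[D]² = 3.90625 + 9.765625 = 13.671875
E[A²] = Var(A) + E[A]² = 1 + 1 = 2
E[Z] = 13.671875 + 2 = 15.671875

15.671875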